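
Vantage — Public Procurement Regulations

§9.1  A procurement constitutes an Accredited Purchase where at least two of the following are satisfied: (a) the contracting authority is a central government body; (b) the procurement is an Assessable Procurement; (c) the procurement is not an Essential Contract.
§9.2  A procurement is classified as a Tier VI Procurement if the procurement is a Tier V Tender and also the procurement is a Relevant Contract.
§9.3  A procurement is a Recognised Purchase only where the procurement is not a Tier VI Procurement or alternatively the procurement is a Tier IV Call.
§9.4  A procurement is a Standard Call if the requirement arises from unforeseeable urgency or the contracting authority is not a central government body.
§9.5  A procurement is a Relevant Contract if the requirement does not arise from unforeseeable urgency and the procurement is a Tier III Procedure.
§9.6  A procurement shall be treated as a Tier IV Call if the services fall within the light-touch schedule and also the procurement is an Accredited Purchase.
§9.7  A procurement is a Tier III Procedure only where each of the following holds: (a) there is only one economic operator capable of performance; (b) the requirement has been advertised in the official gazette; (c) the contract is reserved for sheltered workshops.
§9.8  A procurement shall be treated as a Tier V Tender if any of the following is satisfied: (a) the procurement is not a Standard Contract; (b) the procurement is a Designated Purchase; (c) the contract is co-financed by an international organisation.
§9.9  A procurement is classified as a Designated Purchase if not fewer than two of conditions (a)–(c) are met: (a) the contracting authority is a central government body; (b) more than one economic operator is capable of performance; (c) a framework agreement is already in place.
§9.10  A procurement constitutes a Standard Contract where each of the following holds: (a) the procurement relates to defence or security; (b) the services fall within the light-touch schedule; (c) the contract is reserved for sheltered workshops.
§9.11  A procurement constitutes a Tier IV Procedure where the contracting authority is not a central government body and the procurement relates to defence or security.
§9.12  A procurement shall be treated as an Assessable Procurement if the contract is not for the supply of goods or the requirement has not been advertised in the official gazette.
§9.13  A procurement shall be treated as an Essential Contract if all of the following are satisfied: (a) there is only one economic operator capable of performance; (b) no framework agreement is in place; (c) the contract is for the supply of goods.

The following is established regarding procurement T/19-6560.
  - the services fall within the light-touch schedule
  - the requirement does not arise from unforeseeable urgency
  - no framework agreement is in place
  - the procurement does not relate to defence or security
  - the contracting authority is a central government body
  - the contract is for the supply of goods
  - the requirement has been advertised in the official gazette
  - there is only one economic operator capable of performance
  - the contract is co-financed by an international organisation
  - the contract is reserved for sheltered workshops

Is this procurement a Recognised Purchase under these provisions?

§9.10 — Standard Contract: [the procurement relates to defence or security? no] AND [the services fall within the light-touch schedule? yes] AND [the contract is reserved for sheltered workshops? yes] → not satisfied.
§9.9 — Designated Purchase: the contracting authority is a central government body? yes; more than one economic operator is capable of performance? no; a framework agreement is already in place? no — 1 of 3 hold (need ≥2) → not satisfied.
§9.8 — Tier V Tender: [not a Standard Contract (§9.10)? yes] OR [Designated Purchase (§9.9)? no] OR [the contract is co-financed by an international organisation? yes] → satisfied.
§9.7 — Tier III Procedure: [there is only one economic operator capable of performance? yes] AND [the requirement has been advertised in the official gazette? yes] AND [the contract is reserved for sheltered workshops? yes] → satisfied.
§9.5 — Relevant Contract: [the requirement does not arise from unforeseeable urgency? yes] AND [Tier III Procedure (§9.7)? yes] → satisfied.
§9.2 — Tier VI Procurement: [Tier V Tender (§9.8)? yes] AND [Relevant Contract (§9.5)? yes] → satisfied.
§9.12 — Assessable Procurement: [the contract is not for the supply of goods? no] OR [the requirement has not been advertised in the official gazette? no] → not satisfied.
§9.13 — Essential Contract: [there is only one economic operator capable of performance? yes] AND [no framework agreement is in place? yes] AND [the contract is for the supply of goods? yes] → satisfied.
§9.1 — Accredited Purchase: the contracting authority is a central government body? yes; Assessable Procurement (§9.12)? no; not an Essential Contract (§9.13)? no — 1 of 3 hold (need ≥2) → not satisfied.
§9.6 — Tier IV Call: [the services fall within the light-touch schedule? yes] AND [Accredited Purchase (§9.1)? no] → not satisfied.
§9.3 — Recognised Purchase: [not a Tier VI Procurement (§9.2)? no] OR [Tier IV Call (§9.6)? no] → not satisfied.

No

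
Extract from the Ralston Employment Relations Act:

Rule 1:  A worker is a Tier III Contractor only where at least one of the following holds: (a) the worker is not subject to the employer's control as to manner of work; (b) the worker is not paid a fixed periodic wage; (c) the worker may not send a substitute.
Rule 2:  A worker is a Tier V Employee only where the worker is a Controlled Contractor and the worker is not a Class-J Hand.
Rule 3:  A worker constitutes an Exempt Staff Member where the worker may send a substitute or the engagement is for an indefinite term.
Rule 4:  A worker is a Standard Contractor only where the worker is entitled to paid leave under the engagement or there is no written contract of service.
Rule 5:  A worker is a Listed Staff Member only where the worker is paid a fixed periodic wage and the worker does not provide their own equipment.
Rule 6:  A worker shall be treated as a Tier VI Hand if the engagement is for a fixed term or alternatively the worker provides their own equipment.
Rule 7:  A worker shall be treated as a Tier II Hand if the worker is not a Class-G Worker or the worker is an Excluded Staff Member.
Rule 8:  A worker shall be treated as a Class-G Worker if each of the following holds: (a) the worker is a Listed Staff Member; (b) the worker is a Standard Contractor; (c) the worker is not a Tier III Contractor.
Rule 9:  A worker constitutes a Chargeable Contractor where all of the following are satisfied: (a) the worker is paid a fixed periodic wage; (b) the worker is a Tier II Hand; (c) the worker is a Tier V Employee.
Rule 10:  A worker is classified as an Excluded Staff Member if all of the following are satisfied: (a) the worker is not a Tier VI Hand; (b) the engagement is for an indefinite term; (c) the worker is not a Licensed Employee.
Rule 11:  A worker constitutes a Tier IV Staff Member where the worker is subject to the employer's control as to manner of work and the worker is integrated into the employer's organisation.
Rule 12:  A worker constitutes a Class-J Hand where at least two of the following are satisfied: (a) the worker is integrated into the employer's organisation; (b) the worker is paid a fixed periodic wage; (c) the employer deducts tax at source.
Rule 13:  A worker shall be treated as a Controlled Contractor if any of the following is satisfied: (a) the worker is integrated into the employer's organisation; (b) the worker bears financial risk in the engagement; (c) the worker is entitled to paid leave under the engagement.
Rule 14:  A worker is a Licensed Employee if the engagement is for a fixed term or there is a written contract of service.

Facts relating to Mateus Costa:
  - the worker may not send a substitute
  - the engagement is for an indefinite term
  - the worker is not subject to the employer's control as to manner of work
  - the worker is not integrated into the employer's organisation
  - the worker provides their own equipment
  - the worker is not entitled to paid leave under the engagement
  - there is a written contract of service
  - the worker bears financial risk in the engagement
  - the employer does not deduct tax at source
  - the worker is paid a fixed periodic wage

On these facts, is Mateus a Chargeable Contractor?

rule 5 — Listed Staff Member: [the worker is paid a fixed periodic wage? yes] AND [the worker does not provide their own equipment? no] → not satisfied.
rule 4 — Standard Contractor: [the worker is entitled to paid leave under the engagement? no] OR [there is no written contract of service? no] → not satisfied.
rule 1 — Tier III Contractor: [the worker is not subject to the employer's control as to manner of work? yes] OR [the worker is not paid a fixed periodic wage? no] OR [the worker may not send a substitute? yes] → satisfied.
rule 8 — Class-G Worker: [Listed Staff Member (rule 5)? no] AND [Standard Contractor (rule 4)? no] AND [not a Tier III Contractor (rule 1)? no] → not satisfied.
rule 6 — Tier VI Hand: [the engagement is for a fixed term? no] OR [the worker provides their own equipment? yes] → satisfied.
rule 14 — Licensed Employee: [the engagement is for a fixed term? no] OR [there is a written contract of service? yes] → satisfied.
rule 10 — Excluded Staff Member: [not a Tier VI Hand (rule 6)? no] AND [the engagement is for an indefinite term? yes] AND [not a Licensed Employee (rule 14)? no] → not satisfied.
rule 7 — Tier II Hand: [not a Class-G Worker (rule 8)? yes] OR [Excluded Staff Member (rule 10)? no] → satisfied.
rule 13 — Controlled Contractor: [the worker is integrated into the employer's organisation? no] OR [the worker bears financial risk in the engagement? yes] OR [the worker is entitled to paid leave under the engagement? no] → satisfied.
rule 12 — Class-J Hand: the worker is integrated into the employer's organisation? no; the worker is paid a fixed periodic wage? yes; the employer deducts tax at source? no — 1 of 3 hold (need ≥2) → not satisfied.
rule 2 — Tier V Employee: [Controlled Contractor (rule 13)? yes] AND [not a Class-J Hand (rule 12)? yes] → satisfied.
rule 9 — Chargeable Contractor: [the worker is paid a fixed periodic wage? yes] AND [Tier II Hand (rule 7)? yes] AND [Tier V Employee (rule 2)? yes] → satisfied.

Yes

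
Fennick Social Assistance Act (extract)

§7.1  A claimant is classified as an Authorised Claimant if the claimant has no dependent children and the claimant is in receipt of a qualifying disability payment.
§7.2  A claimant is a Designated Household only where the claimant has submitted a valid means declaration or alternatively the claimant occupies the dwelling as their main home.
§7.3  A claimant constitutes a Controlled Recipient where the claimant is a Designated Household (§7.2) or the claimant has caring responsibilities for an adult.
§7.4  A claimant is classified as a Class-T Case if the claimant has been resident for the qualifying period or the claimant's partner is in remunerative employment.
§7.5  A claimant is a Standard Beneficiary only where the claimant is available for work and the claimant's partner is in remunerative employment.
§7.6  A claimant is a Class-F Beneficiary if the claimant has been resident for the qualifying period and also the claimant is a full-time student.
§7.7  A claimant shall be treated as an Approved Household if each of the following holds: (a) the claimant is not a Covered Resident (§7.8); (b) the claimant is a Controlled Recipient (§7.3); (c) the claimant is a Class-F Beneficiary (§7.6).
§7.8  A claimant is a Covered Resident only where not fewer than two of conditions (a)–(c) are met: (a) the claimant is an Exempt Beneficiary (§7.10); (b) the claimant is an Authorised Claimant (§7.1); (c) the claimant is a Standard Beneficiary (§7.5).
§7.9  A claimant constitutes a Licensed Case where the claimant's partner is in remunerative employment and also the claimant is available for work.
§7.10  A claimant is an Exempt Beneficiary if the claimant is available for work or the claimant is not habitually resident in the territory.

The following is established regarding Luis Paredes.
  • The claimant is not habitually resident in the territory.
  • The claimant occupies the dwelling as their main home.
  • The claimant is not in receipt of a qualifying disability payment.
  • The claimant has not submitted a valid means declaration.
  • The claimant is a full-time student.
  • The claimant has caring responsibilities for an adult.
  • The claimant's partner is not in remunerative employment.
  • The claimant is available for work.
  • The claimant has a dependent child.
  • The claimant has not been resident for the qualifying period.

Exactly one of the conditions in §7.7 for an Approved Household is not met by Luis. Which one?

Class-F Beneficiary

§7.10 — Exempt Beneficiary: [the claimant is available for work? yes] OR [the claimant is not habitually resident in the territory? yes] → satisfied.
§7.1 — Authorised Claimant: [the claimant has no dependent children? no] AND [the claimant is in receipt of a qualifying disability payment? no] → not satisfied.
§7.5 — Standard Beneficiary: [the claimant is available for work? yes] AND [the claimant's partner is in remunerative employment? no] → not satisfied.
§7.8 — Covered Resident: Exempt Beneficiary (§7.10)? yes; Authorised Claimant (§7.1)? no; Standard Beneficiary (§7.5)? no — 1 of 3 hold (need ≥2) → not satisfied.
§7.2 — Designated Household: [the claimant has submitted a valid means declaration? no] OR [the claimant occupies the dwelling as their main home? yes] → satisfied.
§7.3 — Controlled Recipient: [Designated Household (§7.2)? yes] OR [the claimant has caring responsibilities for an adult? yes] → satisfied.
§7.6 — Class-F Beneficiary: [the claimant has been resident for the qualifying period? no] AND [the claimant is a full-time student? yes] → not satisfied.
§7.7 — Approved Household: [not a Covered Resident (§7.8)? yes] AND [Controlled Recipient (§7.3)? yes] AND [Class-F Beneficiary (§7.6)? no] → not satisfied.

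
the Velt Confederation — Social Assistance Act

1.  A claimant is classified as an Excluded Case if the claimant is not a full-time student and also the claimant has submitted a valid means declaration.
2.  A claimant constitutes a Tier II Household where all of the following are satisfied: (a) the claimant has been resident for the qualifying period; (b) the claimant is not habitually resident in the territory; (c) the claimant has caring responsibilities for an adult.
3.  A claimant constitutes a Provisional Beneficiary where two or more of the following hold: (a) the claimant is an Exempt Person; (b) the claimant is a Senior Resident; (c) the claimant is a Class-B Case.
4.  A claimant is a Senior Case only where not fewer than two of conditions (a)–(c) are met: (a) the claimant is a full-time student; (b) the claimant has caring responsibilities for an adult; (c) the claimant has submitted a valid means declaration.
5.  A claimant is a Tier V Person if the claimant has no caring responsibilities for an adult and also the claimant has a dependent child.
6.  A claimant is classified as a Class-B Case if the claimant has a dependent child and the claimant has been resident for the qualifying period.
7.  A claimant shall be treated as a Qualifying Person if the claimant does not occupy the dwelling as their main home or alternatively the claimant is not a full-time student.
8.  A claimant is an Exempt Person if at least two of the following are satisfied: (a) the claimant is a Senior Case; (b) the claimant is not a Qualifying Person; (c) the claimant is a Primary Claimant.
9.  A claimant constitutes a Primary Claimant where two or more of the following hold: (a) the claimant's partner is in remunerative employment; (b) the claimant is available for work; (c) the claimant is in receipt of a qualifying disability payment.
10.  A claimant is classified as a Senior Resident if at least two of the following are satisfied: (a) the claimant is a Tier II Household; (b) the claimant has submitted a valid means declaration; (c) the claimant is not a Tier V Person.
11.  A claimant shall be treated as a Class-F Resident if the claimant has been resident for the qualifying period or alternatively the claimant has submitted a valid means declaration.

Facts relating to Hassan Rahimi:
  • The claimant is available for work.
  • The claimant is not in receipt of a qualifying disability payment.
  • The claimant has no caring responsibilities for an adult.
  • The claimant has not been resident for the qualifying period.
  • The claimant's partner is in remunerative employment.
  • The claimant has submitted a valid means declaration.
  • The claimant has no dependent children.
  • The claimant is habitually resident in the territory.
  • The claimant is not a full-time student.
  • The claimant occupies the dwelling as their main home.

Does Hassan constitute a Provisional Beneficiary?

No

paragraph 4 — Senior Case: the claimant is a full-time student? no; the claimant has caring responsibilities for an adult? no; the claimant has submitted a valid means declaration? yes — 1 of 3 hold (need ≥2) → not satisfied.
paragraph 7 — Qualifying Person: [the claimant does not occupy the dwelling as their main home? no] OR [the claimant is not a full-time student? yes] → satisfied.
paragraph 9 — Primary Claimant: the claimant's partner is in remunerative employment? yes; the claimant is available for work? yes; the claimant is in receipt of a qualifying disability payment? no — 2 of 3 hold (need ≥2) → satisfied.
paragraph 8 — Exempt Person: Senior Case (paragraph 4)? no; not a Qualifying Person (paragraph 7)? no; Primary Claimant (paragraph 9)? yes — 1 of 3 hold (need ≥2) → not satisfied.
paragraph 2 — Tier II Household: [the claimant has been resident for the qualifying period? no] AND [the claimant is not habitually resident in the territory? no] AND [the claimant has caring responsibilities for an adult? no] → not satisfied.
paragraph 5 — Tier V Person: [the claimant has no caring responsibilities for an adult? yes] AND [the claimant has a dependent child? no] → not satisfied.
paragraph 10 — Senior Resident: Tier II Household (paragraph 2)? no; the claimant has submitted a valid means declaration? yes; not a Tier V Person (paragraph 5)? yes — 2 of 3 hold (need ≥2) → satisfied.
paragraph 6 — Class-B Case: [the claimant has a dependent child? no] AND [the claimant has been resident for the qualifying period? no] → not satisfied.
paragraph 3 — Provisional Beneficiary: Exempt Person (paragraph 8)? no; Senior Resident (paragraph 10)? yes; Class-B Case (paragraph 6)? no — 1 of 3 hold (need ≥2) → not satisfied.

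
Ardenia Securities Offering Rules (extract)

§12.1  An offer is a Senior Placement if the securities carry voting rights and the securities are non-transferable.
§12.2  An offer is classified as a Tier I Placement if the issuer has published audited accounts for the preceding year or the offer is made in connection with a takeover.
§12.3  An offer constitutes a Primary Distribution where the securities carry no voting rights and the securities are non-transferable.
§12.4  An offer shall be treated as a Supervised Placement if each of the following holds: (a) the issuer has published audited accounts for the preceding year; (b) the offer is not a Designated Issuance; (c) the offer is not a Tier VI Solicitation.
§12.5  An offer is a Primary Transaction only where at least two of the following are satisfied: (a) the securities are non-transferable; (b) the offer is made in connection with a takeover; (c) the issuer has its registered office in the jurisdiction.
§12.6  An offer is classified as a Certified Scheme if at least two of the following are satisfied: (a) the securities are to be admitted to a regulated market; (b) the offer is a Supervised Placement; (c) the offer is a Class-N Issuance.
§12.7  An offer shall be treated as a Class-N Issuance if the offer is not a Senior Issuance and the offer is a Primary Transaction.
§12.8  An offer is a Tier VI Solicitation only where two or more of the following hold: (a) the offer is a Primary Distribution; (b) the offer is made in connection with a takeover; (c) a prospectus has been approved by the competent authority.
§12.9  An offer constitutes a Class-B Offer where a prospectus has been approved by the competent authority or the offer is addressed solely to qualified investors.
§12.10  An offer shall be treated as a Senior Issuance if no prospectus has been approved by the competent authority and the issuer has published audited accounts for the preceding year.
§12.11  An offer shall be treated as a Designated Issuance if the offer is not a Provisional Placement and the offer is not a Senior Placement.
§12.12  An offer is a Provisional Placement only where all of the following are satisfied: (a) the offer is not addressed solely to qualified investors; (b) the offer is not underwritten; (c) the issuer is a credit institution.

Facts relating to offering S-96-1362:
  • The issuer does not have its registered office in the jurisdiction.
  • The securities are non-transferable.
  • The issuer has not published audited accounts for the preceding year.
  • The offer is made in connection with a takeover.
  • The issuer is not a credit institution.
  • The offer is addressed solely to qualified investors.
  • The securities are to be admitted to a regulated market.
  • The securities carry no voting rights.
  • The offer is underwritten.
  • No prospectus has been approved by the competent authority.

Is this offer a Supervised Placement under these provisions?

No

§12.12 — Provisional Placement: [the offer is not addressed solely to qualified investors? no] AND [the offer is not underwritten? no] AND [the issuer is a credit institution? no] → not satisfied.
§12.1 — Senior Placement: [the securities carry voting rights? no] AND [the securities are non-transferable? yes] → not satisfied.
§12.11 — Designated Issuance: [not a Provisional Placement (§12.12)? yes] AND [not a Senior Placement (§12.1)? yes] → satisfied.
§12.3 — Primary Distribution: [the securities carry no voting rights? yes] AND [the securities are non-transferable? yes] → satisfied.
§12.8 — Tier VI Solicitation: Primary Distribution (§12.3)? yes; the offer is made in connection with a takeover? yes; a prospectus has been approved by the competent authority? no — 2 of 3 hold (need ≥2) → satisfied.
§12.4 — Supervised Placement: [the issuer has published audited accounts for the preceding year? no] AND [not a Designated Issuance (§12.11)? no] AND [not a Tier VI Solicitation (§12.8)? no] → not satisfied.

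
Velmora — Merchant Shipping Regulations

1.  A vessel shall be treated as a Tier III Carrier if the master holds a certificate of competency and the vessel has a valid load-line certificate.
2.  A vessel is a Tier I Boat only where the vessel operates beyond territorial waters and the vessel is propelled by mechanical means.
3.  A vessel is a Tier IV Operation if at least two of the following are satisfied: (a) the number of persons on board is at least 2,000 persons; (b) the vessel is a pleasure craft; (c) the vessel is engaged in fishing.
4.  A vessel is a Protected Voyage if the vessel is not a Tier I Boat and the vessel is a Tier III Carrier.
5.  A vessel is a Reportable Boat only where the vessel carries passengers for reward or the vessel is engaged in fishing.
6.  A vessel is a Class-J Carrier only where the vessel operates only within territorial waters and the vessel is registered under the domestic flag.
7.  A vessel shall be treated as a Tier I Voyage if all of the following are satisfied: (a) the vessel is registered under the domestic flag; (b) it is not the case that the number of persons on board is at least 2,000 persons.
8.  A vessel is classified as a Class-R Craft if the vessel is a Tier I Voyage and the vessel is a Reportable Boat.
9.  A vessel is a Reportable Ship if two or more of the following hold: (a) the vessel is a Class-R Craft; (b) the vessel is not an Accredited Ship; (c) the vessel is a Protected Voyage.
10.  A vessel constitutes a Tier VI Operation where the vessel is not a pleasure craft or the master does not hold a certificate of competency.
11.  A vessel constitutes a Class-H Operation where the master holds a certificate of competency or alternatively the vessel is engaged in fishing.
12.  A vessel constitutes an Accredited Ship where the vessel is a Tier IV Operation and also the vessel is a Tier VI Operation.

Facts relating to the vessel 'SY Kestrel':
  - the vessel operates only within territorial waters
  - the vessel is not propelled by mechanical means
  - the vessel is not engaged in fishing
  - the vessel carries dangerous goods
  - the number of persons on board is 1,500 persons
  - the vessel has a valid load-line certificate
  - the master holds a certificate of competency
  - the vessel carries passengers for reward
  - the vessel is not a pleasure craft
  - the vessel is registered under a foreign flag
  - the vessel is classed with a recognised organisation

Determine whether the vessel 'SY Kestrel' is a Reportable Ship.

Yes

Under paragraph 7: the vessel is registered under the domestic flag? no; and number of persons on board: 1,500 persons ≥ 2,000 persons? no, so negated condition yes. So the vessel is not a Tier I Voyage.
Under paragraph 5: the vessel carries passengers for reward? yes; or the vessel is engaged in fishing? no. So the vessel is a Reportable Boat.
Under paragraph 8: Tier I Voyage (paragraph 7)? no; and Reportable Boat (paragraph 5)? yes. So the vessel is not a Class-R Craft.
Under paragraph 3: number of persons on board: 1,500 persons ≥ 2,000 persons? no; the vessel is a pleasure craft? no; the vessel is engaged in fishing? no — 0 of 3 hold (need ≥2) → not satisfied.
Under paragraph 10: the vessel is not a pleasure craft? yes; or the master does not hold a certificate of competency? no. So the vessel is a Tier VI Operation.
Under paragraph 12: Tier IV Operation (paragraph 3)? no; and Tier VI Operation (paragraph 10)? yes. So the vessel is not an Accredited Ship.
Under paragraph 2: the vessel operates beyond territorial waters? no; and the vessel is propelled by mechanical means? no. So the vessel is not a Tier I Boat.
Under paragraph 1: the master holds a certificate of competency? yes; and the vessel has a valid load-line certificate? yes. So the vessel is a Tier III Carrier.
Under paragraph 4: not a Tier I Boat (paragraph 2)? yes; and Tier III Carrier (paragraph 1)? yes. So the vessel is a Protected Voyage.
Under paragraph 9: Class-R Craft (paragraph 8)? no; not an Accredited Ship (paragraph 12)? yes; Protected Voyage (paragraph 4)? yes — 2 of 3 hold (need ≥2) → satisfied.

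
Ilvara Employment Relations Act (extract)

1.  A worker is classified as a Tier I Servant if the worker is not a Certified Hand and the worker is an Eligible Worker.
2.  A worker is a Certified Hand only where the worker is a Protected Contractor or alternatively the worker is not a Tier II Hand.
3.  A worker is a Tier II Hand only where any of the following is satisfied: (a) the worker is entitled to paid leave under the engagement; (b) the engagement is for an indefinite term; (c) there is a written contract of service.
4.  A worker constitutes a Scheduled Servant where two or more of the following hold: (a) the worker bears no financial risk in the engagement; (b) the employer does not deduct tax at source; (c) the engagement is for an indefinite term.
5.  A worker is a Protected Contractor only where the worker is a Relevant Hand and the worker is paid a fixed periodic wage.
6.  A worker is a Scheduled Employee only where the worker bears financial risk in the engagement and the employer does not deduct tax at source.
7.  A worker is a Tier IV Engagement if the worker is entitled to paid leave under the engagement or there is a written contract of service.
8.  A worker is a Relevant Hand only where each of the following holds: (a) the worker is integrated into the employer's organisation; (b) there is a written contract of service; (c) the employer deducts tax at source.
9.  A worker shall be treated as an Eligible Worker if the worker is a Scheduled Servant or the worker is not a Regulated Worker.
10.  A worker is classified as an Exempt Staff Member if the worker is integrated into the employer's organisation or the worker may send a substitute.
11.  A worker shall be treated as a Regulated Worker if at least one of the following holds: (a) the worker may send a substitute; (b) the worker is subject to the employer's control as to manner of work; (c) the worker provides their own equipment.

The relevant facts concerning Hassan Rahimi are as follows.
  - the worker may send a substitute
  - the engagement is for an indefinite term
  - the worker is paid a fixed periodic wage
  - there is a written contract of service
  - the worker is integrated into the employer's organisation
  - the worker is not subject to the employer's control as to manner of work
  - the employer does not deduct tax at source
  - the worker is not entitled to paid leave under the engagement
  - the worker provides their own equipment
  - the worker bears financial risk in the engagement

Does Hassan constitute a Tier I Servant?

Yes

Under paragraph 8: the worker is integrated into the employer's organisation? yes; and there is a written contract of service? yes; and the employer deducts tax at source? no. So the worker is not a Relevant Hand.
Under paragraph 5: Relevant Hand (paragraph 8)? no; and the worker is paid a fixed periodic wage? yes. So the worker is not a Protected Contractor.
Under paragraph 3: the worker is entitled to paid leave under the engagement? no; or the engagement is for an indefinite term? yes; or there is a written contract of service? yes. So the worker is a Tier II Hand.
Under paragraph 2: Protected Contractor (paragraph 5)? no; or not a Tier II Hand (paragraph 3)? no. So the worker is not a Certified Hand.
Under paragraph 4: the worker bears no financial risk in the engagement? no; the employer does not deduct tax at source? yes; the engagement is for an indefinite term? yes — 2 of 3 hold (need ≥2) → satisfied.
Under paragraph 11: the worker may send a substitute? yes; or the worker is subject to the employer's control as to manner of work? no; or the worker provides their own equipment? yes. So the worker is a Regulated Worker.
Under paragraph 9: Scheduled Servant (paragraph 4)? yes; or not a Regulated Worker (paragraph 11)? no. So the worker is an Eligible Worker.
Under paragraph 1: not a Certified Hand (paragraph 2)? yes; and Eligible Worker (paragraph 9)? yes. So the worker is a Tier I Servant.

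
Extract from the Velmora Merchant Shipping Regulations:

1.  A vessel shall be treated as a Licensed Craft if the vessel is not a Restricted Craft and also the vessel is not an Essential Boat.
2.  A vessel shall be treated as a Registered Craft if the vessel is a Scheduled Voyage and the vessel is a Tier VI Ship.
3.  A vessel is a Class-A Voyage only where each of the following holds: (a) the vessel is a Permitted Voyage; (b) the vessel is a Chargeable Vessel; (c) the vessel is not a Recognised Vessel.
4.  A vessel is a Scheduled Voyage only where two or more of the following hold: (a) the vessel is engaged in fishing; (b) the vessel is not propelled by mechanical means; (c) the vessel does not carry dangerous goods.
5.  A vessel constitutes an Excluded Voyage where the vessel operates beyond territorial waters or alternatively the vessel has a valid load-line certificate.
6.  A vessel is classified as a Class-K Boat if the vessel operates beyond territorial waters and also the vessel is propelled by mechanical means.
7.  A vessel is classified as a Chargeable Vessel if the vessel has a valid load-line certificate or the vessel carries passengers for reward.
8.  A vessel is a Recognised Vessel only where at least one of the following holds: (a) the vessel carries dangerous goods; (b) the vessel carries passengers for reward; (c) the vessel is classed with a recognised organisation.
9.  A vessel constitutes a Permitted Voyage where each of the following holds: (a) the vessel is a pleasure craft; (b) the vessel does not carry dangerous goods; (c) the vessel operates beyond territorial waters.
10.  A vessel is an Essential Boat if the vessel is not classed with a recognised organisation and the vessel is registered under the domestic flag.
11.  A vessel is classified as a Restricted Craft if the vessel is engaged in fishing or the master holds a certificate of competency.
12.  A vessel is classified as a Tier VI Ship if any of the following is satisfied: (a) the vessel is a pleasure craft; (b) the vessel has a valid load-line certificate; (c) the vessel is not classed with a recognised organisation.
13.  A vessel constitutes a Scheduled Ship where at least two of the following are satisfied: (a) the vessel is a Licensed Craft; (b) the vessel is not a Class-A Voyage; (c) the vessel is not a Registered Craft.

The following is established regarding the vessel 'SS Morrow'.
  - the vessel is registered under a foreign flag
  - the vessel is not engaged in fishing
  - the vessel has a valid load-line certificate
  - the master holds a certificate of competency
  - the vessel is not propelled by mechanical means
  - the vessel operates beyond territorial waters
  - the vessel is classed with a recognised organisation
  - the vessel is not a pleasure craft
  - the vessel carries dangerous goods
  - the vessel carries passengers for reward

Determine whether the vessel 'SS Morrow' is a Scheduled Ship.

Yes

Under paragraph 11: the vessel is engaged in fishing? no; or the master holds a certificate of competency? yes. So the vessel is a Restricted Craft.
Under paragraph 10: the vessel is not classed with a recognised organisation? no; and the vessel is registered under the domestic flag? no. So the vessel is not an Essential Boat.
Under paragraph 1: not a Restricted Craft (paragraph 11)? no; and not an Essential Boat (paragraph 10)? yes. So the vessel is not a Licensed Craft.
Under paragraph 9: the vessel is a pleasure craft? no; and the vessel does not carry dangerous goods? no; and the vessel operates beyond territorial waters? yes. So the vessel is not a Permitted Voyage.
Under paragraph 7: the vessel has a valid load-line certificate? yes; or the vessel carries passengers for reward? yes. So the vessel is a Chargeable Vessel.
Under paragraph 8: the vessel carries dangerous goods? yes; or the vessel carries passengers for reward? yes; or the vessel is classed with a recognised organisation? yes. So the vessel is a Recognised Vessel.
Under paragraph 3: Permitted Voyage (paragraph 9)? no; and Chargeable Vessel (paragraph 7)? yes; and not a Recognised Vessel (paragraph 8)? no. So the vessel is not a Class-A Voyage.
Under paragraph 4: the vessel is engaged in fishing? no; the vessel is not propelled by mechanical means? yes; the vessel does not carry dangerous goods? no — 1 of 3 hold (need ≥2) → not satisfied.
Under paragraph 12: the vessel is a pleasure craft? no; or the vessel has a valid load-line certificate? yes; or the vessel is not classed with a recognised organisation? no. So the vessel is a Tier VI Ship.
Under paragraph 2: Scheduled Voyage (paragraph 4)? no; and Tier VI Ship (paragraph 12)? yes. So the vessel is not a Registered Craft.
Under paragraph 13: Licensed Craft (paragraph 1)? no; not a Class-A Voyage (paragraph 3)? yes; not a Registered Craft (paragraph 2)? yes — 2 of 3 hold (need ≥2) → satisfied.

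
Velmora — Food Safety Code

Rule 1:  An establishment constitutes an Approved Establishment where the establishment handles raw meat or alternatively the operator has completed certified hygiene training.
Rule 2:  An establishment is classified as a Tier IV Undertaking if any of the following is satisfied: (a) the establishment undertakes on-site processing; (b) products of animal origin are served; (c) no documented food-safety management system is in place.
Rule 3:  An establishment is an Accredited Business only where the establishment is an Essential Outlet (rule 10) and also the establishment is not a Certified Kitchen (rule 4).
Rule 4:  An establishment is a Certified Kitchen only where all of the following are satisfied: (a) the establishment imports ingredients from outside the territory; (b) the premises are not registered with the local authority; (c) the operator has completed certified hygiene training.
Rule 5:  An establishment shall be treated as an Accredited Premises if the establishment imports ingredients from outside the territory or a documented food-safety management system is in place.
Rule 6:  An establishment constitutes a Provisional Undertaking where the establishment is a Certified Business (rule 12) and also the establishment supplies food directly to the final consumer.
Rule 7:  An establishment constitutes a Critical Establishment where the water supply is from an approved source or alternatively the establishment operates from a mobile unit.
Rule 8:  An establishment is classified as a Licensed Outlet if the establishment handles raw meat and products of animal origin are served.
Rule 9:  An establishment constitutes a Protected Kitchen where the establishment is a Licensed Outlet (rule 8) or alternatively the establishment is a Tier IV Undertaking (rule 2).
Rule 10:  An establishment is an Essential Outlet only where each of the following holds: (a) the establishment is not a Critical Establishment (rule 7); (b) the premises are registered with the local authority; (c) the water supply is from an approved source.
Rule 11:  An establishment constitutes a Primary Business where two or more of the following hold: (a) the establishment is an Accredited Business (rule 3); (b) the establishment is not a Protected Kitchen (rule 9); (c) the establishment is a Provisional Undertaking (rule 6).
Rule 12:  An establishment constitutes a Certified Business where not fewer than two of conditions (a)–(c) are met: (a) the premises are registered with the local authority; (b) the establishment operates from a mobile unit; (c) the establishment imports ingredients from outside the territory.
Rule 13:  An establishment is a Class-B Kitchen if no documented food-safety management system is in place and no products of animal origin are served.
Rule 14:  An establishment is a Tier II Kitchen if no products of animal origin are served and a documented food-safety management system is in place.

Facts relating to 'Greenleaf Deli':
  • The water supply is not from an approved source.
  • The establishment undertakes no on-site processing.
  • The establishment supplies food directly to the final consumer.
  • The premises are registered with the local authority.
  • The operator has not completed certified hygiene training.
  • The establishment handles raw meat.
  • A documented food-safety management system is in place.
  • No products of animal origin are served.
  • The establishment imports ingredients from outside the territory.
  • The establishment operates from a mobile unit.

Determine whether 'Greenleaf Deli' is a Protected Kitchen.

rule 8 — Licensed Outlet: [the establishment handles raw meat? yes] AND [products of animal origin are served? no] → not satisfied.
rule 2 — Tier IV Undertaking: [the establishment undertakes on-site processing? no] OR [products of animal origin are served? no] OR [no documented food-safety management system is in place? no] → not satisfied.
rule 9 — Protected Kitchen: [Licensed Outlet (rule 8)? no] OR [Tier IV Undertaking (rule 2)? no] → not satisfied.

No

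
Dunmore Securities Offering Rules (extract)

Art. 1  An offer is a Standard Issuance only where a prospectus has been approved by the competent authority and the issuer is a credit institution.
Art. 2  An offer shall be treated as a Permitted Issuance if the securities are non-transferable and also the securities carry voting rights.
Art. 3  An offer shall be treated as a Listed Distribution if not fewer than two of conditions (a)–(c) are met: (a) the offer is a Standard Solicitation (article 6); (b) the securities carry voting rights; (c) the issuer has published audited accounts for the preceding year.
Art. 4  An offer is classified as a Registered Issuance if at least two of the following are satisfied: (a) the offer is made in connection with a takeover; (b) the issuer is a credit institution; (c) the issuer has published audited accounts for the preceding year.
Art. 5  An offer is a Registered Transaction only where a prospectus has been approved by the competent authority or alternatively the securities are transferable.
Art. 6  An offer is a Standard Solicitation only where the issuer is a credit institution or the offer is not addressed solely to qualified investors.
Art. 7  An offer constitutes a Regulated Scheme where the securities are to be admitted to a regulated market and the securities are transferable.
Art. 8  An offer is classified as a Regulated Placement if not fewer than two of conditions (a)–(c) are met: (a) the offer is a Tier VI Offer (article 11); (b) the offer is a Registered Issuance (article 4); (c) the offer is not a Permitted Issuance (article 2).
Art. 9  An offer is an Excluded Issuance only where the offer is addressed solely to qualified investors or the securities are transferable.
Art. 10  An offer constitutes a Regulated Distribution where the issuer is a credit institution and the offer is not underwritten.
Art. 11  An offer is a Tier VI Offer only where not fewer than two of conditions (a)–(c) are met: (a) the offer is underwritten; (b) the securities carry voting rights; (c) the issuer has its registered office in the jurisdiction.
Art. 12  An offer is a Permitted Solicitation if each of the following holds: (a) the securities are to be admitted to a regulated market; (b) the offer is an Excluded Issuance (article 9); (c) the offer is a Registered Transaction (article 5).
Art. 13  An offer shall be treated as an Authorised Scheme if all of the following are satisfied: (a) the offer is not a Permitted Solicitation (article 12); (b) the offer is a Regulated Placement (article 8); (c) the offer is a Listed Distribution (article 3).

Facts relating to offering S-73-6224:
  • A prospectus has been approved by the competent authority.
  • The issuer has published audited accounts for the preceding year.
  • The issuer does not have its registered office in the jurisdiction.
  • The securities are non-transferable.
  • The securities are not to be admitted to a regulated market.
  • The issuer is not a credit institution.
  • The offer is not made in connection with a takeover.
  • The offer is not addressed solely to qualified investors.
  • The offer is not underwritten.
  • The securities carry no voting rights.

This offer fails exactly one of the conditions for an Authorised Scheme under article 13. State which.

Regulated Placement

article 9 — Excluded Issuance: [the offer is addressed solely to qualified investors? no] OR [the securities are transferable? no] → not satisfied.
article 5 — Registered Transaction: [a prospectus has been approved by the competent authority? yes] OR [the securities are transferable? no] → satisfied.
article 12 — Permitted Solicitation: [the securities are to be admitted to a regulated market? no] AND [Excluded Issuance (article 9)? no] AND [Registered Transaction (article 5)? yes] → not satisfied.
article 11 — Tier VI Offer: the offer is underwritten? no; the securities carry voting rights? no; the issuer has its registered office in the jurisdiction? no — 0 of 3 hold (need ≥2) → not satisfied.
article 4 — Registered Issuance: the offer is made in connection with a takeover? no; the issuer is a credit institution? no; the issuer has published audited accounts for the preceding year? yes — 1 of 3 hold (need ≥2) → not satisfied.
article 2 — Permitted Issuance: [the securities are non-transferable? yes] AND [the securities carry voting rights? no] → not satisfied.
article 8 — Regulated Placement: Tier VI Offer (article 11)? no; Registered Issuance (article 4)? no; not a Permitted Issuance (article 2)? yes — 1 of 3 hold (need ≥2) → not satisfied.
article 6 — Standard Solicitation: [the issuer is a credit institution? no] OR [the offer is not addressed solely to qualified investors? yes] → satisfied.
article 3 — Listed Distribution: Standard Solicitation (article 6)? yes; the securities carry voting rights? no; the issuer has published audited accounts for the preceding year? yes — 2 of 3 hold (need ≥2) → satisfied.
article 13 — Authorised Scheme: [not a Permitted Solicitation (article 12)? yes] AND [Regulated Placement (article 8)? no] AND [Listed Distribution (article 3)? yes] → not satisfied.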